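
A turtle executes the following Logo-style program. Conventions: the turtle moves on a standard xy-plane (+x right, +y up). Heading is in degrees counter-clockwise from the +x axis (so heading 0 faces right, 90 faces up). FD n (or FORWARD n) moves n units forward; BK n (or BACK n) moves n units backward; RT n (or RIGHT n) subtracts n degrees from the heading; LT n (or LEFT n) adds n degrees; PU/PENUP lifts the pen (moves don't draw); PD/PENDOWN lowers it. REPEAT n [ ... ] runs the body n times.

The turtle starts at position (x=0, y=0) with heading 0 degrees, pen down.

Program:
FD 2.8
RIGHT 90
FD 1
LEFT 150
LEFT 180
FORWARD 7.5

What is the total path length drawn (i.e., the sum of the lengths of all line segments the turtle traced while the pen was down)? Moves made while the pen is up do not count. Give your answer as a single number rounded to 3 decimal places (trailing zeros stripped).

Answer: 11.3

Derivation:
Executing turtle program step by step:
Start: pos=(0,0), heading=0, pen down
FD 2.8: (0,0) -> (2.8,0) [heading=0, draw]
RT 90: heading 0 -> 270
FD 1: (2.8,0) -> (2.8,-1) [heading=270, draw]
LT 150: heading 270 -> 60
LT 180: heading 60 -> 240
FD 7.5: (2.8,-1) -> (-0.95,-7.495) [heading=240, draw]
Final: pos=(-0.95,-7.495), heading=240, 3 segment(s) drawn

Segment lengths:
  seg 1: (0,0) -> (2.8,0), length = 2.8
  seg 2: (2.8,0) -> (2.8,-1), length = 1
  seg 3: (2.8,-1) -> (-0.95,-7.495), length = 7.5
Total = 11.3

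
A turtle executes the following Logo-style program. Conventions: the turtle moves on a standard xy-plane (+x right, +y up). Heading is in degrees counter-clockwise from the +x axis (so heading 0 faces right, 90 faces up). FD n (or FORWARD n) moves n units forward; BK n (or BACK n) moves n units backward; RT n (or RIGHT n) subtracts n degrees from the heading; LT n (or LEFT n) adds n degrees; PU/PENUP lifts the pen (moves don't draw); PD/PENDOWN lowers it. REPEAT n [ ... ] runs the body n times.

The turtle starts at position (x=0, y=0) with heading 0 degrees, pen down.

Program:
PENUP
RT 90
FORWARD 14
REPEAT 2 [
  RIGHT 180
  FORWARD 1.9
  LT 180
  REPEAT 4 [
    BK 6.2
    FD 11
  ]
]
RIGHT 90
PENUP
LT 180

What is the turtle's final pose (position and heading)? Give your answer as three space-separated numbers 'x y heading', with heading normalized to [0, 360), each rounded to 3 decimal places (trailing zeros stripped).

Executing turtle program step by step:
Start: pos=(0,0), heading=0, pen down
PU: pen up
RT 90: heading 0 -> 270
FD 14: (0,0) -> (0,-14) [heading=270, move]
REPEAT 2 [
  -- iteration 1/2 --
  RT 180: heading 270 -> 90
  FD 1.9: (0,-14) -> (0,-12.1) [heading=90, move]
  LT 180: heading 90 -> 270
  REPEAT 4 [
    -- iteration 1/4 --
    BK 6.2: (0,-12.1) -> (0,-5.9) [heading=270, move]
    FD 11: (0,-5.9) -> (0,-16.9) [heading=270, move]
    -- iteration 2/4 --
    BK 6.2: (0,-16.9) -> (0,-10.7) [heading=270, move]
    FD 11: (0,-10.7) -> (0,-21.7) [heading=270, move]
    -- iteration 3/4 --
    BK 6.2: (0,-21.7) -> (0,-15.5) [heading=270, move]
    FD 11: (0,-15.5) -> (0,-26.5) [heading=270, move]
    -- iteration 4/4 --
    BK 6.2: (0,-26.5) -> (0,-20.3) [heading=270, move]
    FD 11: (0,-20.3) -> (0,-31.3) [heading=270, move]
  ]
  -- iteration 2/2 --
  RT 180: heading 270 -> 90
  FD 1.9: (0,-31.3) -> (0,-29.4) [heading=90, move]
  LT 180: heading 90 -> 270
  REPEAT 4 [
    -- iteration 1/4 --
    BK 6.2: (0,-29.4) -> (0,-23.2) [heading=270, move]
    FD 11: (0,-23.2) -> (0,-34.2) [heading=270, move]
    -- iteration 2/4 --
    BK 6.2: (0,-34.2) -> (0,-28) [heading=270, move]
    FD 11: (0,-28) -> (0,-39) [heading=270, move]
    -- iteration 3/4 --
    BK 6.2: (0,-39) -> (0,-32.8) [heading=270, move]
    FD 11: (0,-32.8) -> (0,-43.8) [heading=270, move]
    -- iteration 4/4 --
    BK 6.2: (0,-43.8) -> (0,-37.6) [heading=270, move]
    FD 11: (0,-37.6) -> (0,-48.6) [heading=270, move]
  ]
]
RT 90: heading 270 -> 180
PU: pen up
LT 180: heading 180 -> 0
Final: pos=(0,-48.6), heading=0, 0 segment(s) drawn

Answer: 0 -48.6 0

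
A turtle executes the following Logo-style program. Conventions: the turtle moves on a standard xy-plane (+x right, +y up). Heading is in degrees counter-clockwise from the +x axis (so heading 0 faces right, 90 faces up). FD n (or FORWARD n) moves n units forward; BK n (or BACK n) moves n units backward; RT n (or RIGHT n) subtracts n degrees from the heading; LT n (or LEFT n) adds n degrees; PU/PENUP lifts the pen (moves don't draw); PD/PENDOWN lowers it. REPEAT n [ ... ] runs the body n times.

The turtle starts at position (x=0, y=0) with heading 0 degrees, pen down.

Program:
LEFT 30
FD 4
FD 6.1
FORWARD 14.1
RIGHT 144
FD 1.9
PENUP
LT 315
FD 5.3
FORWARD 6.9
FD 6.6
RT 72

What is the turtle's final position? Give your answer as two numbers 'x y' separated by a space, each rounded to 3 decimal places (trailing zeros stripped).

Executing turtle program step by step:
Start: pos=(0,0), heading=0, pen down
LT 30: heading 0 -> 30
FD 4: (0,0) -> (3.464,2) [heading=30, draw]
FD 6.1: (3.464,2) -> (8.747,5.05) [heading=30, draw]
FD 14.1: (8.747,5.05) -> (20.958,12.1) [heading=30, draw]
RT 144: heading 30 -> 246
FD 1.9: (20.958,12.1) -> (20.185,10.364) [heading=246, draw]
PU: pen up
LT 315: heading 246 -> 201
FD 5.3: (20.185,10.364) -> (15.237,8.465) [heading=201, move]
FD 6.9: (15.237,8.465) -> (8.795,5.992) [heading=201, move]
FD 6.6: (8.795,5.992) -> (2.634,3.627) [heading=201, move]
RT 72: heading 201 -> 129
Final: pos=(2.634,3.627), heading=129, 4 segment(s) drawn

Answer: 2.634 3.627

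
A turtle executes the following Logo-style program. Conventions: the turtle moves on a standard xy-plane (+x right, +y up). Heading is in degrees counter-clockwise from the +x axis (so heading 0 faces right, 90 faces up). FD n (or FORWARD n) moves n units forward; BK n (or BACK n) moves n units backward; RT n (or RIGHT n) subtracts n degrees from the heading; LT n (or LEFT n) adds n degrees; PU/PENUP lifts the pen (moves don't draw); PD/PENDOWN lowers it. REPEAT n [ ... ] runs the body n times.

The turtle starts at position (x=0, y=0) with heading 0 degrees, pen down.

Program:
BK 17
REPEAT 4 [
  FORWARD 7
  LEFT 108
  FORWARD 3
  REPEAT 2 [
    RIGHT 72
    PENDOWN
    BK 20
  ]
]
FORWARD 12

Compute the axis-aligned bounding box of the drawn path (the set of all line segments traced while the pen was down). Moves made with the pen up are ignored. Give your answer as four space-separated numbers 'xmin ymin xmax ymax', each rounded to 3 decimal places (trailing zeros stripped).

Executing turtle program step by step:
Start: pos=(0,0), heading=0, pen down
BK 17: (0,0) -> (-17,0) [heading=0, draw]
REPEAT 4 [
  -- iteration 1/4 --
  FD 7: (-17,0) -> (-10,0) [heading=0, draw]
  LT 108: heading 0 -> 108
  FD 3: (-10,0) -> (-10.927,2.853) [heading=108, draw]
  REPEAT 2 [
    -- iteration 1/2 --
    RT 72: heading 108 -> 36
    PD: pen down
    BK 20: (-10.927,2.853) -> (-27.107,-8.903) [heading=36, draw]
    -- iteration 2/2 --
    RT 72: heading 36 -> 324
    PD: pen down
    BK 20: (-27.107,-8.903) -> (-43.288,2.853) [heading=324, draw]
  ]
  -- iteration 2/4 --
  FD 7: (-43.288,2.853) -> (-37.625,-1.261) [heading=324, draw]
  LT 108: heading 324 -> 72
  FD 3: (-37.625,-1.261) -> (-36.698,1.592) [heading=72, draw]
  REPEAT 2 [
    -- iteration 1/2 --
    RT 72: heading 72 -> 0
    PD: pen down
    BK 20: (-36.698,1.592) -> (-56.698,1.592) [heading=0, draw]
    -- iteration 2/2 --
    RT 72: heading 0 -> 288
    PD: pen down
    BK 20: (-56.698,1.592) -> (-62.878,20.613) [heading=288, draw]
  ]
  -- iteration 3/4 --
  FD 7: (-62.878,20.613) -> (-60.715,13.956) [heading=288, draw]
  LT 108: heading 288 -> 36
  FD 3: (-60.715,13.956) -> (-58.288,15.719) [heading=36, draw]
  REPEAT 2 [
    -- iteration 1/2 --
    RT 72: heading 36 -> 324
    PD: pen down
    BK 20: (-58.288,15.719) -> (-74.468,27.475) [heading=324, draw]
    -- iteration 2/2 --
    RT 72: heading 324 -> 252
    PD: pen down
    BK 20: (-74.468,27.475) -> (-68.288,46.496) [heading=252, draw]
  ]
  -- iteration 4/4 --
  FD 7: (-68.288,46.496) -> (-70.451,39.838) [heading=252, draw]
  LT 108: heading 252 -> 0
  FD 3: (-70.451,39.838) -> (-67.451,39.838) [heading=0, draw]
  REPEAT 2 [
    -- iteration 1/2 --
    RT 72: heading 0 -> 288
    PD: pen down
    BK 20: (-67.451,39.838) -> (-73.631,58.86) [heading=288, draw]
    -- iteration 2/2 --
    RT 72: heading 288 -> 216
    PD: pen down
    BK 20: (-73.631,58.86) -> (-57.451,70.615) [heading=216, draw]
  ]
]
FD 12: (-57.451,70.615) -> (-67.159,63.562) [heading=216, draw]
Final: pos=(-67.159,63.562), heading=216, 18 segment(s) drawn

Segment endpoints: x in {-74.468, -73.631, -70.451, -68.288, -67.451, -67.159, -62.878, -60.715, -58.288, -57.451, -56.698, -43.288, -37.625, -36.698, -27.107, -17, -10.927, -10, 0}, y in {-8.903, -1.261, 0, 1.592, 2.853, 13.956, 15.719, 20.613, 27.475, 39.838, 46.496, 58.86, 63.562, 70.615}
xmin=-74.468, ymin=-8.903, xmax=0, ymax=70.615

Answer: -74.468 -8.903 0 70.615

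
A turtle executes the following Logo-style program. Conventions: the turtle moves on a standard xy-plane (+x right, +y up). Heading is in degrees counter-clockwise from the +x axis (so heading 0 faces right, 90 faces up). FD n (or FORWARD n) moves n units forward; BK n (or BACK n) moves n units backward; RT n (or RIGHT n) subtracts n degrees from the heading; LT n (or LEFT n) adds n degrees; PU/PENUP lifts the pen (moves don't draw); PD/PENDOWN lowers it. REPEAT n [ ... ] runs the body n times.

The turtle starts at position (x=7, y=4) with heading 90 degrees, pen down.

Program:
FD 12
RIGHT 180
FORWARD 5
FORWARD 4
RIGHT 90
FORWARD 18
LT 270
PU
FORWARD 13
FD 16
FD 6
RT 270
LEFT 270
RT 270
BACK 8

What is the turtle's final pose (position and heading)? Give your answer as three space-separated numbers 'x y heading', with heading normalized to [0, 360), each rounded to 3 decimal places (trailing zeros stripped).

Answer: -3 42 180

Derivation:
Executing turtle program step by step:
Start: pos=(7,4), heading=90, pen down
FD 12: (7,4) -> (7,16) [heading=90, draw]
RT 180: heading 90 -> 270
FD 5: (7,16) -> (7,11) [heading=270, draw]
FD 4: (7,11) -> (7,7) [heading=270, draw]
RT 90: heading 270 -> 180
FD 18: (7,7) -> (-11,7) [heading=180, draw]
LT 270: heading 180 -> 90
PU: pen up
FD 13: (-11,7) -> (-11,20) [heading=90, move]
FD 16: (-11,20) -> (-11,36) [heading=90, move]
FD 6: (-11,36) -> (-11,42) [heading=90, move]
RT 270: heading 90 -> 180
LT 270: heading 180 -> 90
RT 270: heading 90 -> 180
BK 8: (-11,42) -> (-3,42) [heading=180, move]
Final: pos=(-3,42), heading=180, 4 segment(s) drawn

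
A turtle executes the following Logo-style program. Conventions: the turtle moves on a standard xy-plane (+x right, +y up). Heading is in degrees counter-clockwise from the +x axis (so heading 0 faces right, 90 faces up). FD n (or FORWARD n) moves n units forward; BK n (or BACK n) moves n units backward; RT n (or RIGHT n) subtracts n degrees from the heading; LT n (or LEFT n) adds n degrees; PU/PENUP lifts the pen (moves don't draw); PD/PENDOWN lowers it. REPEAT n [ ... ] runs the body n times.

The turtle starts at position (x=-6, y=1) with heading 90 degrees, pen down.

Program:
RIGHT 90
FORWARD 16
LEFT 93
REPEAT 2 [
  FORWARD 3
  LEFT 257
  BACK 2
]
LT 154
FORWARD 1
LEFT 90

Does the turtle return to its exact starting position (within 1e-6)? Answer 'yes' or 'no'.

Executing turtle program step by step:
Start: pos=(-6,1), heading=90, pen down
RT 90: heading 90 -> 0
FD 16: (-6,1) -> (10,1) [heading=0, draw]
LT 93: heading 0 -> 93
REPEAT 2 [
  -- iteration 1/2 --
  FD 3: (10,1) -> (9.843,3.996) [heading=93, draw]
  LT 257: heading 93 -> 350
  BK 2: (9.843,3.996) -> (7.873,4.343) [heading=350, draw]
  -- iteration 2/2 --
  FD 3: (7.873,4.343) -> (10.828,3.822) [heading=350, draw]
  LT 257: heading 350 -> 247
  BK 2: (10.828,3.822) -> (11.609,5.663) [heading=247, draw]
]
LT 154: heading 247 -> 41
FD 1: (11.609,5.663) -> (12.364,6.319) [heading=41, draw]
LT 90: heading 41 -> 131
Final: pos=(12.364,6.319), heading=131, 6 segment(s) drawn

Start position: (-6, 1)
Final position: (12.364, 6.319)
Distance = 19.119; >= 1e-6 -> NOT closed

Answer: no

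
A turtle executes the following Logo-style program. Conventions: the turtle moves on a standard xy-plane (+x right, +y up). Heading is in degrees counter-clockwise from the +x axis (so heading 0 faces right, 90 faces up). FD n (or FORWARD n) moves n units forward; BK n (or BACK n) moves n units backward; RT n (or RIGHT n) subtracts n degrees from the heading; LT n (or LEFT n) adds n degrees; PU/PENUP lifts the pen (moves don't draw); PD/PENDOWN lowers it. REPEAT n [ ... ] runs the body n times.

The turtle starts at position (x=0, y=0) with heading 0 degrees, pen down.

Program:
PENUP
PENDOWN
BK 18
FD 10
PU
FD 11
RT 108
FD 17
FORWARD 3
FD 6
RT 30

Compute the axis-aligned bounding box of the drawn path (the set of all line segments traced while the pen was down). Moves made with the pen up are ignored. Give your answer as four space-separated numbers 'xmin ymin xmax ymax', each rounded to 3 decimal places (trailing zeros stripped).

Executing turtle program step by step:
Start: pos=(0,0), heading=0, pen down
PU: pen up
PD: pen down
BK 18: (0,0) -> (-18,0) [heading=0, draw]
FD 10: (-18,0) -> (-8,0) [heading=0, draw]
PU: pen up
FD 11: (-8,0) -> (3,0) [heading=0, move]
RT 108: heading 0 -> 252
FD 17: (3,0) -> (-2.253,-16.168) [heading=252, move]
FD 3: (-2.253,-16.168) -> (-3.18,-19.021) [heading=252, move]
FD 6: (-3.18,-19.021) -> (-5.034,-24.727) [heading=252, move]
RT 30: heading 252 -> 222
Final: pos=(-5.034,-24.727), heading=222, 2 segment(s) drawn

Segment endpoints: x in {-18, -8, 0}, y in {0}
xmin=-18, ymin=0, xmax=0, ymax=0

Answer: -18 0 0 0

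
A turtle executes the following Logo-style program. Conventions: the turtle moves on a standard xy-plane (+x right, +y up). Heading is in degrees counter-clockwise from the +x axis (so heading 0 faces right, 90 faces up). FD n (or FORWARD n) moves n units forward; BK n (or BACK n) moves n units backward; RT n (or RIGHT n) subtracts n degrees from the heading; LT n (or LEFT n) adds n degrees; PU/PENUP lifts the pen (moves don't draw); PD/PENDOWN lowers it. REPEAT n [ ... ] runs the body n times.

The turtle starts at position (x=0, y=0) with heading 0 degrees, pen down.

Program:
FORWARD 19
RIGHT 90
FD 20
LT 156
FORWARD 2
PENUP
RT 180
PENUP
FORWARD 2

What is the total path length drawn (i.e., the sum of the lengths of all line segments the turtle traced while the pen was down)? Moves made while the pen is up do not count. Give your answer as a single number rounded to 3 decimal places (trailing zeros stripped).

Executing turtle program step by step:
Start: pos=(0,0), heading=0, pen down
FD 19: (0,0) -> (19,0) [heading=0, draw]
RT 90: heading 0 -> 270
FD 20: (19,0) -> (19,-20) [heading=270, draw]
LT 156: heading 270 -> 66
FD 2: (19,-20) -> (19.813,-18.173) [heading=66, draw]
PU: pen up
RT 180: heading 66 -> 246
PU: pen up
FD 2: (19.813,-18.173) -> (19,-20) [heading=246, move]
Final: pos=(19,-20), heading=246, 3 segment(s) drawn

Segment lengths:
  seg 1: (0,0) -> (19,0), length = 19
  seg 2: (19,0) -> (19,-20), length = 20
  seg 3: (19,-20) -> (19.813,-18.173), length = 2
Total = 41

Answer: 41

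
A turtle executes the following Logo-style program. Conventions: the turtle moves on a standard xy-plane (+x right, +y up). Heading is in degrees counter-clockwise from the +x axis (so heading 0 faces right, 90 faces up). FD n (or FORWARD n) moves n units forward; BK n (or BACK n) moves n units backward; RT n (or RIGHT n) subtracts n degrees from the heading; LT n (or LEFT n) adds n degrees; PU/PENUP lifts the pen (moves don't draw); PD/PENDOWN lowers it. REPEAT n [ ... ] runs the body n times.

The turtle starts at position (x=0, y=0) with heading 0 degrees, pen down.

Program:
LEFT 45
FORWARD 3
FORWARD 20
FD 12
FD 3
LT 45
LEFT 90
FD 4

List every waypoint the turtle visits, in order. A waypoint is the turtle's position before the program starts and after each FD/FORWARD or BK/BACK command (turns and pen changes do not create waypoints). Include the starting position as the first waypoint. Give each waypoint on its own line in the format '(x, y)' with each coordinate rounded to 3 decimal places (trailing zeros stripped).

Executing turtle program step by step:
Start: pos=(0,0), heading=0, pen down
LT 45: heading 0 -> 45
FD 3: (0,0) -> (2.121,2.121) [heading=45, draw]
FD 20: (2.121,2.121) -> (16.263,16.263) [heading=45, draw]
FD 12: (16.263,16.263) -> (24.749,24.749) [heading=45, draw]
FD 3: (24.749,24.749) -> (26.87,26.87) [heading=45, draw]
LT 45: heading 45 -> 90
LT 90: heading 90 -> 180
FD 4: (26.87,26.87) -> (22.87,26.87) [heading=180, draw]
Final: pos=(22.87,26.87), heading=180, 5 segment(s) drawn
Waypoints (6 total):
(0, 0)
(2.121, 2.121)
(16.263, 16.263)
(24.749, 24.749)
(26.87, 26.87)
(22.87, 26.87)

Answer: (0, 0)
(2.121, 2.121)
(16.263, 16.263)
(24.749, 24.749)
(26.87, 26.87)
(22.87, 26.87)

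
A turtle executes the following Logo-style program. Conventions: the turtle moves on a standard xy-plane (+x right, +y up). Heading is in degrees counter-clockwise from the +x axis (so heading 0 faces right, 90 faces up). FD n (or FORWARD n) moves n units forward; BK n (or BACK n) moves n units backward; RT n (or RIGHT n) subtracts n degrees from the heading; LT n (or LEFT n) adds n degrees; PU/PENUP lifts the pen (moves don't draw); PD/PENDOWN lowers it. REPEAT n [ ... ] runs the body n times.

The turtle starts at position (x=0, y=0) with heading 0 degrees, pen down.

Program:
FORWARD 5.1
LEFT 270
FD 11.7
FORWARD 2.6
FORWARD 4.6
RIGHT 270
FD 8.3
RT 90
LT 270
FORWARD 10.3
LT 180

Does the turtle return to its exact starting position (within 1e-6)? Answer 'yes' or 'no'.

Answer: no

Derivation:
Executing turtle program step by step:
Start: pos=(0,0), heading=0, pen down
FD 5.1: (0,0) -> (5.1,0) [heading=0, draw]
LT 270: heading 0 -> 270
FD 11.7: (5.1,0) -> (5.1,-11.7) [heading=270, draw]
FD 2.6: (5.1,-11.7) -> (5.1,-14.3) [heading=270, draw]
FD 4.6: (5.1,-14.3) -> (5.1,-18.9) [heading=270, draw]
RT 270: heading 270 -> 0
FD 8.3: (5.1,-18.9) -> (13.4,-18.9) [heading=0, draw]
RT 90: heading 0 -> 270
LT 270: heading 270 -> 180
FD 10.3: (13.4,-18.9) -> (3.1,-18.9) [heading=180, draw]
LT 180: heading 180 -> 0
Final: pos=(3.1,-18.9), heading=0, 6 segment(s) drawn

Start position: (0, 0)
Final position: (3.1, -18.9)
Distance = 19.153; >= 1e-6 -> NOT closed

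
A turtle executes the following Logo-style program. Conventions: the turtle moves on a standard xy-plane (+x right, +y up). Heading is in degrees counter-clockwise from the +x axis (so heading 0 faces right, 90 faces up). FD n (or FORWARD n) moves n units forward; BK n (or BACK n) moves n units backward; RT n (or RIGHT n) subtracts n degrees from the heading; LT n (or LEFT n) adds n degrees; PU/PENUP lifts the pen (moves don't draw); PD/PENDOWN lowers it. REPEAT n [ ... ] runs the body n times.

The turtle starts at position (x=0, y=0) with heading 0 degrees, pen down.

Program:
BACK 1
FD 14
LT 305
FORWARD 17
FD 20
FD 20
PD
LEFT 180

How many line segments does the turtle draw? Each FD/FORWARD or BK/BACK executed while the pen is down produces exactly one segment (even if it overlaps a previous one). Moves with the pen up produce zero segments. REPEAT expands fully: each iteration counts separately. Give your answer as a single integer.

Executing turtle program step by step:
Start: pos=(0,0), heading=0, pen down
BK 1: (0,0) -> (-1,0) [heading=0, draw]
FD 14: (-1,0) -> (13,0) [heading=0, draw]
LT 305: heading 0 -> 305
FD 17: (13,0) -> (22.751,-13.926) [heading=305, draw]
FD 20: (22.751,-13.926) -> (34.222,-30.309) [heading=305, draw]
FD 20: (34.222,-30.309) -> (45.694,-46.692) [heading=305, draw]
PD: pen down
LT 180: heading 305 -> 125
Final: pos=(45.694,-46.692), heading=125, 5 segment(s) drawn
Segments drawn: 5

Answer: 5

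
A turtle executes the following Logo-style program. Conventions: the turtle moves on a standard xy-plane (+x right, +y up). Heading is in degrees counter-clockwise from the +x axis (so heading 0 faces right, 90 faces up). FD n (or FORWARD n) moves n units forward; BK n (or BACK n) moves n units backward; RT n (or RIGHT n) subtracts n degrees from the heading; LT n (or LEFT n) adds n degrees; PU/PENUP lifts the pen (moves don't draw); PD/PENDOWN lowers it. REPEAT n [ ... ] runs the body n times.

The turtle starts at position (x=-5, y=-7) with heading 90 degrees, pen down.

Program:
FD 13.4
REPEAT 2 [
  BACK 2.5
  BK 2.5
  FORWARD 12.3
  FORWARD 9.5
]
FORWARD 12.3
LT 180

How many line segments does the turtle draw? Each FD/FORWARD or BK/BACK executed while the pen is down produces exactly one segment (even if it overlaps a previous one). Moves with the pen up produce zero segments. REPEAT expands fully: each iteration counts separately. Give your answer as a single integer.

Executing turtle program step by step:
Start: pos=(-5,-7), heading=90, pen down
FD 13.4: (-5,-7) -> (-5,6.4) [heading=90, draw]
REPEAT 2 [
  -- iteration 1/2 --
  BK 2.5: (-5,6.4) -> (-5,3.9) [heading=90, draw]
  BK 2.5: (-5,3.9) -> (-5,1.4) [heading=90, draw]
  FD 12.3: (-5,1.4) -> (-5,13.7) [heading=90, draw]
  FD 9.5: (-5,13.7) -> (-5,23.2) [heading=90, draw]
  -- iteration 2/2 --
  BK 2.5: (-5,23.2) -> (-5,20.7) [heading=90, draw]
  BK 2.5: (-5,20.7) -> (-5,18.2) [heading=90, draw]
  FD 12.3: (-5,18.2) -> (-5,30.5) [heading=90, draw]
  FD 9.5: (-5,30.5) -> (-5,40) [heading=90, draw]
]
FD 12.3: (-5,40) -> (-5,52.3) [heading=90, draw]
LT 180: heading 90 -> 270
Final: pos=(-5,52.3), heading=270, 10 segment(s) drawn
Segments drawn: 10

Answer: 10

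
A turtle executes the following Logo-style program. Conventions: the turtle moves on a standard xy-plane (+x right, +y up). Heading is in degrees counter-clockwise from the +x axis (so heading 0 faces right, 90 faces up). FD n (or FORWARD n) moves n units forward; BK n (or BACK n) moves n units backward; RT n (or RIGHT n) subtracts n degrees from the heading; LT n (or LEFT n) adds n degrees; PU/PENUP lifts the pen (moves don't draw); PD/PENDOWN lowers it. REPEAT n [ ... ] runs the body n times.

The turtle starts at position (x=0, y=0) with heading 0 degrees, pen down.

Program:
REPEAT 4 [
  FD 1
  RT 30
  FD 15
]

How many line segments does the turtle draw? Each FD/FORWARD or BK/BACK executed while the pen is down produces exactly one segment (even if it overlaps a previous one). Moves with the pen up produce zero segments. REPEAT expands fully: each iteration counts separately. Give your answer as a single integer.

Executing turtle program step by step:
Start: pos=(0,0), heading=0, pen down
REPEAT 4 [
  -- iteration 1/4 --
  FD 1: (0,0) -> (1,0) [heading=0, draw]
  RT 30: heading 0 -> 330
  FD 15: (1,0) -> (13.99,-7.5) [heading=330, draw]
  -- iteration 2/4 --
  FD 1: (13.99,-7.5) -> (14.856,-8) [heading=330, draw]
  RT 30: heading 330 -> 300
  FD 15: (14.856,-8) -> (22.356,-20.99) [heading=300, draw]
  -- iteration 3/4 --
  FD 1: (22.356,-20.99) -> (22.856,-21.856) [heading=300, draw]
  RT 30: heading 300 -> 270
  FD 15: (22.856,-21.856) -> (22.856,-36.856) [heading=270, draw]
  -- iteration 4/4 --
  FD 1: (22.856,-36.856) -> (22.856,-37.856) [heading=270, draw]
  RT 30: heading 270 -> 240
  FD 15: (22.856,-37.856) -> (15.356,-50.847) [heading=240, draw]
]
Final: pos=(15.356,-50.847), heading=240, 8 segment(s) drawn
Segments drawn: 8

Answer: 8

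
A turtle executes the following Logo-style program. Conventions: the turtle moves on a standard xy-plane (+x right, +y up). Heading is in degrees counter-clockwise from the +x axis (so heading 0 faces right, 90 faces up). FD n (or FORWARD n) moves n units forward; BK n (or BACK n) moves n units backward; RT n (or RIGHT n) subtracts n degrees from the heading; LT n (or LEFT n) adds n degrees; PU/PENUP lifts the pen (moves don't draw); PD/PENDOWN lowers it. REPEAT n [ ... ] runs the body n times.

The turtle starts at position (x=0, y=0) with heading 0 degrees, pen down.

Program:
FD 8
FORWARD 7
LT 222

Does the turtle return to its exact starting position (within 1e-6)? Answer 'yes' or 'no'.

Executing turtle program step by step:
Start: pos=(0,0), heading=0, pen down
FD 8: (0,0) -> (8,0) [heading=0, draw]
FD 7: (8,0) -> (15,0) [heading=0, draw]
LT 222: heading 0 -> 222
Final: pos=(15,0), heading=222, 2 segment(s) drawn

Start position: (0, 0)
Final position: (15, 0)
Distance = 15; >= 1e-6 -> NOT closed

Answer: no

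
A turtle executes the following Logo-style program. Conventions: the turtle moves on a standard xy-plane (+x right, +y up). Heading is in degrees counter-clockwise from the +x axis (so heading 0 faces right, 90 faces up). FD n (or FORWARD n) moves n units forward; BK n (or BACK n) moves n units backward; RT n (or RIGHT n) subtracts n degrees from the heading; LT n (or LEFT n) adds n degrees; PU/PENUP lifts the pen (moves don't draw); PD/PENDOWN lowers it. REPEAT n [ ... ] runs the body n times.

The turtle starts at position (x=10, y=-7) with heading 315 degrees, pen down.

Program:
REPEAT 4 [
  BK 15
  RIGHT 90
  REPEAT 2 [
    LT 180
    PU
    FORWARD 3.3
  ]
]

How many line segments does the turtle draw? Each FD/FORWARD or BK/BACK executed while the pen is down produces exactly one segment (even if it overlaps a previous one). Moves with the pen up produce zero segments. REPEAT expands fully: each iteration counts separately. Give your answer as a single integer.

Answer: 1

Derivation:
Executing turtle program step by step:
Start: pos=(10,-7), heading=315, pen down
REPEAT 4 [
  -- iteration 1/4 --
  BK 15: (10,-7) -> (-0.607,3.607) [heading=315, draw]
  RT 90: heading 315 -> 225
  REPEAT 2 [
    -- iteration 1/2 --
    LT 180: heading 225 -> 45
    PU: pen up
    FD 3.3: (-0.607,3.607) -> (1.727,5.94) [heading=45, move]
    -- iteration 2/2 --
    LT 180: heading 45 -> 225
    PU: pen up
    FD 3.3: (1.727,5.94) -> (-0.607,3.607) [heading=225, move]
  ]
  -- iteration 2/4 --
  BK 15: (-0.607,3.607) -> (10,14.213) [heading=225, move]
  RT 90: heading 225 -> 135
  REPEAT 2 [
    -- iteration 1/2 --
    LT 180: heading 135 -> 315
    PU: pen up
    FD 3.3: (10,14.213) -> (12.333,11.88) [heading=315, move]
    -- iteration 2/2 --
    LT 180: heading 315 -> 135
    PU: pen up
    FD 3.3: (12.333,11.88) -> (10,14.213) [heading=135, move]
  ]
  -- iteration 3/4 --
  BK 15: (10,14.213) -> (20.607,3.607) [heading=135, move]
  RT 90: heading 135 -> 45
  REPEAT 2 [
    -- iteration 1/2 --
    LT 180: heading 45 -> 225
    PU: pen up
    FD 3.3: (20.607,3.607) -> (18.273,1.273) [heading=225, move]
    -- iteration 2/2 --
    LT 180: heading 225 -> 45
    PU: pen up
    FD 3.3: (18.273,1.273) -> (20.607,3.607) [heading=45, move]
  ]
  -- iteration 4/4 --
  BK 15: (20.607,3.607) -> (10,-7) [heading=45, move]
  RT 90: heading 45 -> 315
  REPEAT 2 [
    -- iteration 1/2 --
    LT 180: heading 315 -> 135
    PU: pen up
    FD 3.3: (10,-7) -> (7.667,-4.667) [heading=135, move]
    -- iteration 2/2 --
    LT 180: heading 135 -> 315
    PU: pen up
    FD 3.3: (7.667,-4.667) -> (10,-7) [heading=315, move]
  ]
]
Final: pos=(10,-7), heading=315, 1 segment(s) drawn
Segments drawn: 1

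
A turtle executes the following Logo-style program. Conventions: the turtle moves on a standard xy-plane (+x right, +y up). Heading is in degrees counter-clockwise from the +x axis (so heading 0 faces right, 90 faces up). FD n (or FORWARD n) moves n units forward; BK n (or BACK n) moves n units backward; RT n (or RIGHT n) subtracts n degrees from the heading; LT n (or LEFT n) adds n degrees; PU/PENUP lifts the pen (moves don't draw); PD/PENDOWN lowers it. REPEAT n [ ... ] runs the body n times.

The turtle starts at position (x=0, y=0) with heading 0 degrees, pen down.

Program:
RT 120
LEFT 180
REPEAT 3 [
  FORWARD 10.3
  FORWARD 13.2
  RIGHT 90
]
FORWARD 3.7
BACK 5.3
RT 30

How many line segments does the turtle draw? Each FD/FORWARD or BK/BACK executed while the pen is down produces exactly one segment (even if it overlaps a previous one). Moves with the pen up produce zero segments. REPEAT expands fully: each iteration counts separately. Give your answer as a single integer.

Executing turtle program step by step:
Start: pos=(0,0), heading=0, pen down
RT 120: heading 0 -> 240
LT 180: heading 240 -> 60
REPEAT 3 [
  -- iteration 1/3 --
  FD 10.3: (0,0) -> (5.15,8.92) [heading=60, draw]
  FD 13.2: (5.15,8.92) -> (11.75,20.352) [heading=60, draw]
  RT 90: heading 60 -> 330
  -- iteration 2/3 --
  FD 10.3: (11.75,20.352) -> (20.67,15.202) [heading=330, draw]
  FD 13.2: (20.67,15.202) -> (32.102,8.602) [heading=330, draw]
  RT 90: heading 330 -> 240
  -- iteration 3/3 --
  FD 10.3: (32.102,8.602) -> (26.952,-0.318) [heading=240, draw]
  FD 13.2: (26.952,-0.318) -> (20.352,-11.75) [heading=240, draw]
  RT 90: heading 240 -> 150
]
FD 3.7: (20.352,-11.75) -> (17.147,-9.9) [heading=150, draw]
BK 5.3: (17.147,-9.9) -> (21.737,-12.55) [heading=150, draw]
RT 30: heading 150 -> 120
Final: pos=(21.737,-12.55), heading=120, 8 segment(s) drawn
Segments drawn: 8

Answer: 8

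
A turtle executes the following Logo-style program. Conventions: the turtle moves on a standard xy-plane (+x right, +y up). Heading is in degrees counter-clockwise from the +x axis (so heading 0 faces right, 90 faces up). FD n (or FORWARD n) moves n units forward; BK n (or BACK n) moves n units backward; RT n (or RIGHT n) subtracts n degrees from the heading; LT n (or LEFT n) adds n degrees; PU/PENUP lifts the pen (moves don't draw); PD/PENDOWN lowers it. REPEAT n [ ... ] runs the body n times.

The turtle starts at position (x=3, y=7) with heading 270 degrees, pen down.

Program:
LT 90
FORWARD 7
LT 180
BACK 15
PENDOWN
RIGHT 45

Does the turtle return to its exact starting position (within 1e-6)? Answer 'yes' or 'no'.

Executing turtle program step by step:
Start: pos=(3,7), heading=270, pen down
LT 90: heading 270 -> 0
FD 7: (3,7) -> (10,7) [heading=0, draw]
LT 180: heading 0 -> 180
BK 15: (10,7) -> (25,7) [heading=180, draw]
PD: pen down
RT 45: heading 180 -> 135
Final: pos=(25,7), heading=135, 2 segment(s) drawn

Start position: (3, 7)
Final position: (25, 7)
Distance = 22; >= 1e-6 -> NOT closed

Answer: no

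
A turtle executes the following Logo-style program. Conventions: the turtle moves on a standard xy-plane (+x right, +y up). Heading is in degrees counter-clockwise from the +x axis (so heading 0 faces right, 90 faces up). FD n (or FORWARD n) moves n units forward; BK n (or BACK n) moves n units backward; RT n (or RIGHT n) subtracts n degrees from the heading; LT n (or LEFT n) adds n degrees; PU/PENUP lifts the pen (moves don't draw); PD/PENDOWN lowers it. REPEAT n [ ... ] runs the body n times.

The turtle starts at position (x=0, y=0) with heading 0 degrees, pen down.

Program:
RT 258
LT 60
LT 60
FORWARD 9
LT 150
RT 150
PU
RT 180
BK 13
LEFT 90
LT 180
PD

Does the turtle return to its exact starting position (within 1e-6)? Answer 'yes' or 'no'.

Executing turtle program step by step:
Start: pos=(0,0), heading=0, pen down
RT 258: heading 0 -> 102
LT 60: heading 102 -> 162
LT 60: heading 162 -> 222
FD 9: (0,0) -> (-6.688,-6.022) [heading=222, draw]
LT 150: heading 222 -> 12
RT 150: heading 12 -> 222
PU: pen up
RT 180: heading 222 -> 42
BK 13: (-6.688,-6.022) -> (-16.349,-14.721) [heading=42, move]
LT 90: heading 42 -> 132
LT 180: heading 132 -> 312
PD: pen down
Final: pos=(-16.349,-14.721), heading=312, 1 segment(s) drawn

Start position: (0, 0)
Final position: (-16.349, -14.721)
Distance = 22; >= 1e-6 -> NOT closed

Answer: no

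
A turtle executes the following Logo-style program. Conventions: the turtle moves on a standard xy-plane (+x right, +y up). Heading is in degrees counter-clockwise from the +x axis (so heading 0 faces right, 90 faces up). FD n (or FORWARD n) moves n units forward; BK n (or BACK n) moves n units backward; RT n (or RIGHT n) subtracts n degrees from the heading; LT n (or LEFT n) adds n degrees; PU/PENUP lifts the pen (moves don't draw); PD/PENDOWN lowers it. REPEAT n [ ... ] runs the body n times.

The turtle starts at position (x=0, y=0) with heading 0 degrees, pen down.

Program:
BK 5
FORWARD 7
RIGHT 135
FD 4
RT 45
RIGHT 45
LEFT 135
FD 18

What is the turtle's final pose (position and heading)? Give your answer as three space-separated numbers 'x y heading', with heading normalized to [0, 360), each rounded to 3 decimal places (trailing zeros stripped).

Answer: -0.828 -20.828 270

Derivation:
Executing turtle program step by step:
Start: pos=(0,0), heading=0, pen down
BK 5: (0,0) -> (-5,0) [heading=0, draw]
FD 7: (-5,0) -> (2,0) [heading=0, draw]
RT 135: heading 0 -> 225
FD 4: (2,0) -> (-0.828,-2.828) [heading=225, draw]
RT 45: heading 225 -> 180
RT 45: heading 180 -> 135
LT 135: heading 135 -> 270
FD 18: (-0.828,-2.828) -> (-0.828,-20.828) [heading=270, draw]
Final: pos=(-0.828,-20.828), heading=270, 4 segment(s) drawn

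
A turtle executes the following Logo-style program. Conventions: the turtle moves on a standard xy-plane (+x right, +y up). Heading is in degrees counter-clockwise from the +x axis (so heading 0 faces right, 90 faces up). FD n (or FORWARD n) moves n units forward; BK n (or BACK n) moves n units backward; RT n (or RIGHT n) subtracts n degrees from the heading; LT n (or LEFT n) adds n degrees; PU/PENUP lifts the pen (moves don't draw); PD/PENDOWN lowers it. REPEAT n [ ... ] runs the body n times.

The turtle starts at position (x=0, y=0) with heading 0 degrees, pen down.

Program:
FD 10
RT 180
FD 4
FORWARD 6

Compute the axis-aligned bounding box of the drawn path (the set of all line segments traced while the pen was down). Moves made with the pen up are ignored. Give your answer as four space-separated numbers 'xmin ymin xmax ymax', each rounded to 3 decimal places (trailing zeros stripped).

Executing turtle program step by step:
Start: pos=(0,0), heading=0, pen down
FD 10: (0,0) -> (10,0) [heading=0, draw]
RT 180: heading 0 -> 180
FD 4: (10,0) -> (6,0) [heading=180, draw]
FD 6: (6,0) -> (0,0) [heading=180, draw]
Final: pos=(0,0), heading=180, 3 segment(s) drawn

Segment endpoints: x in {0, 6, 10}, y in {0, 0, 0}
xmin=0, ymin=0, xmax=10, ymax=0

Answer: 0 0 10 0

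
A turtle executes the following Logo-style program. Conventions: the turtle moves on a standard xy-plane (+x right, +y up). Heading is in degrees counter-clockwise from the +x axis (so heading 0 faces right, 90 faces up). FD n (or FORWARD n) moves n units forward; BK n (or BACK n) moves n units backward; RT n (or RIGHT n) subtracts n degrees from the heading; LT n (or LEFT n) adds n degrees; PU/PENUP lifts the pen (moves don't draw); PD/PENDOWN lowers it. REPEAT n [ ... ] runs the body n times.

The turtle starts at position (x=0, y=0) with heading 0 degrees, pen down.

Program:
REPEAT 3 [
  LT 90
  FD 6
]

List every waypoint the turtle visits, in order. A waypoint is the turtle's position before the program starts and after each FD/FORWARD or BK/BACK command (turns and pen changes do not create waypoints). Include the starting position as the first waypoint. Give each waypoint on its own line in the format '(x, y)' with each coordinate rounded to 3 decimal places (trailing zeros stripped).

Answer: (0, 0)
(0, 6)
(-6, 6)
(-6, 0)

Derivation:
Executing turtle program step by step:
Start: pos=(0,0), heading=0, pen down
REPEAT 3 [
  -- iteration 1/3 --
  LT 90: heading 0 -> 90
  FD 6: (0,0) -> (0,6) [heading=90, draw]
  -- iteration 2/3 --
  LT 90: heading 90 -> 180
  FD 6: (0,6) -> (-6,6) [heading=180, draw]
  -- iteration 3/3 --
  LT 90: heading 180 -> 270
  FD 6: (-6,6) -> (-6,0) [heading=270, draw]
]
Final: pos=(-6,0), heading=270, 3 segment(s) drawn
Waypoints (4 total):
(0, 0)
(0, 6)
(-6, 6)
(-6, 0)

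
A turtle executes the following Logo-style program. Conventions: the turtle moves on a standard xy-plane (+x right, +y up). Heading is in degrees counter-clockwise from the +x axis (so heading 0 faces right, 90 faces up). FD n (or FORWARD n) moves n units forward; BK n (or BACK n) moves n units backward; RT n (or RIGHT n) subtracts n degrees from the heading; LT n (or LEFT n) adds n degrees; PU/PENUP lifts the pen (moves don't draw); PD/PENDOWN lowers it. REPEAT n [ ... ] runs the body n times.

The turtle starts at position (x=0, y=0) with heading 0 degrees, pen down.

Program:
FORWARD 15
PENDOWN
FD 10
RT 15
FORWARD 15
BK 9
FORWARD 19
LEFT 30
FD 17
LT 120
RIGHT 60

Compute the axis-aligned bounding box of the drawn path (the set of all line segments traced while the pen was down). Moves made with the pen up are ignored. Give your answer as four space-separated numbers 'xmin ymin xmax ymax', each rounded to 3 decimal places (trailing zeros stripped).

Executing turtle program step by step:
Start: pos=(0,0), heading=0, pen down
FD 15: (0,0) -> (15,0) [heading=0, draw]
PD: pen down
FD 10: (15,0) -> (25,0) [heading=0, draw]
RT 15: heading 0 -> 345
FD 15: (25,0) -> (39.489,-3.882) [heading=345, draw]
BK 9: (39.489,-3.882) -> (30.796,-1.553) [heading=345, draw]
FD 19: (30.796,-1.553) -> (49.148,-6.47) [heading=345, draw]
LT 30: heading 345 -> 15
FD 17: (49.148,-6.47) -> (65.569,-2.071) [heading=15, draw]
LT 120: heading 15 -> 135
RT 60: heading 135 -> 75
Final: pos=(65.569,-2.071), heading=75, 6 segment(s) drawn

Segment endpoints: x in {0, 15, 25, 30.796, 39.489, 49.148, 65.569}, y in {-6.47, -3.882, -2.071, -1.553, 0}
xmin=0, ymin=-6.47, xmax=65.569, ymax=0

Answer: 0 -6.47 65.569 0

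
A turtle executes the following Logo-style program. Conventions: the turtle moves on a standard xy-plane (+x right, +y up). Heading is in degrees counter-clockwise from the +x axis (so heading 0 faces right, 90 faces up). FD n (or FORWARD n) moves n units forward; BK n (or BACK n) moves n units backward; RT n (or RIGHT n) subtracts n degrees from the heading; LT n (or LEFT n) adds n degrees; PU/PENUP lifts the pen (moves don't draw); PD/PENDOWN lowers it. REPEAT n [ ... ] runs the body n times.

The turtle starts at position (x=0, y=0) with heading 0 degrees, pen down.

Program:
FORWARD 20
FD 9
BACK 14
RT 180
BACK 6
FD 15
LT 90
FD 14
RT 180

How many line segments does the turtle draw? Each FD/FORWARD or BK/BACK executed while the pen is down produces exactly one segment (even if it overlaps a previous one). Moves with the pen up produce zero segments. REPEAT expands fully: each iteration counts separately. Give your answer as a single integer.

Executing turtle program step by step:
Start: pos=(0,0), heading=0, pen down
FD 20: (0,0) -> (20,0) [heading=0, draw]
FD 9: (20,0) -> (29,0) [heading=0, draw]
BK 14: (29,0) -> (15,0) [heading=0, draw]
RT 180: heading 0 -> 180
BK 6: (15,0) -> (21,0) [heading=180, draw]
FD 15: (21,0) -> (6,0) [heading=180, draw]
LT 90: heading 180 -> 270
FD 14: (6,0) -> (6,-14) [heading=270, draw]
RT 180: heading 270 -> 90
Final: pos=(6,-14), heading=90, 6 segment(s) drawn
Segments drawn: 6

Answer: 6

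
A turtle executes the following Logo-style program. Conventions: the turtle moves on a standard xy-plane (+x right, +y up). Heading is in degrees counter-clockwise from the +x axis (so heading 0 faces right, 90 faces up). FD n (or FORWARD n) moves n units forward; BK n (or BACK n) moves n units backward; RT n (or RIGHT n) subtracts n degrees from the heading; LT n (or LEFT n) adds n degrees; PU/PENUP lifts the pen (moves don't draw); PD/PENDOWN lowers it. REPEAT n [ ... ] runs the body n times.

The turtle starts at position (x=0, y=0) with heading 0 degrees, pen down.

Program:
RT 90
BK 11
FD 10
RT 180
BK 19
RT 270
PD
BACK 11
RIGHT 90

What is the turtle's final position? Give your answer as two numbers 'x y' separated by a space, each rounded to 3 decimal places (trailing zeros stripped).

Executing turtle program step by step:
Start: pos=(0,0), heading=0, pen down
RT 90: heading 0 -> 270
BK 11: (0,0) -> (0,11) [heading=270, draw]
FD 10: (0,11) -> (0,1) [heading=270, draw]
RT 180: heading 270 -> 90
BK 19: (0,1) -> (0,-18) [heading=90, draw]
RT 270: heading 90 -> 180
PD: pen down
BK 11: (0,-18) -> (11,-18) [heading=180, draw]
RT 90: heading 180 -> 90
Final: pos=(11,-18), heading=90, 4 segment(s) drawn

Answer: 11 -18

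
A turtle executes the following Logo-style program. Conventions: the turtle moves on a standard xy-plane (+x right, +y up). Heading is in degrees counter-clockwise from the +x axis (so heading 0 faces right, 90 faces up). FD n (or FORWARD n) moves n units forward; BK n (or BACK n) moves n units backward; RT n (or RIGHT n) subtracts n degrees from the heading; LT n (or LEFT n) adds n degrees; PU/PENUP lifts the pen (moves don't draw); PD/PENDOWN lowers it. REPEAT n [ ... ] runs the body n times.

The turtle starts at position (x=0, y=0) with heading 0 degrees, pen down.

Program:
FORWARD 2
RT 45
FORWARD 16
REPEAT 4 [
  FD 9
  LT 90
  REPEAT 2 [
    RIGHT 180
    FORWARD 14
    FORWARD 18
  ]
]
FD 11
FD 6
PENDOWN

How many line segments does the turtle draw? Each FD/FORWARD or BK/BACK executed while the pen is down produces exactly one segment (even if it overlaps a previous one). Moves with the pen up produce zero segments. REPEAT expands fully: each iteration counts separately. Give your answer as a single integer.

Answer: 24

Derivation:
Executing turtle program step by step:
Start: pos=(0,0), heading=0, pen down
FD 2: (0,0) -> (2,0) [heading=0, draw]
RT 45: heading 0 -> 315
FD 16: (2,0) -> (13.314,-11.314) [heading=315, draw]
REPEAT 4 [
  -- iteration 1/4 --
  FD 9: (13.314,-11.314) -> (19.678,-17.678) [heading=315, draw]
  LT 90: heading 315 -> 45
  REPEAT 2 [
    -- iteration 1/2 --
    RT 180: heading 45 -> 225
    FD 14: (19.678,-17.678) -> (9.778,-27.577) [heading=225, draw]
    FD 18: (9.778,-27.577) -> (-2.95,-40.305) [heading=225, draw]
    -- iteration 2/2 --
    RT 180: heading 225 -> 45
    FD 14: (-2.95,-40.305) -> (6.95,-30.406) [heading=45, draw]
    FD 18: (6.95,-30.406) -> (19.678,-17.678) [heading=45, draw]
  ]
  -- iteration 2/4 --
  FD 9: (19.678,-17.678) -> (26.042,-11.314) [heading=45, draw]
  LT 90: heading 45 -> 135
  REPEAT 2 [
    -- iteration 1/2 --
    RT 180: heading 135 -> 315
    FD 14: (26.042,-11.314) -> (35.941,-21.213) [heading=315, draw]
    FD 18: (35.941,-21.213) -> (48.669,-33.941) [heading=315, draw]
    -- iteration 2/2 --
    RT 180: heading 315 -> 135
    FD 14: (48.669,-33.941) -> (38.77,-24.042) [heading=135, draw]
    FD 18: (38.77,-24.042) -> (26.042,-11.314) [heading=135, draw]
  ]
  -- iteration 3/4 --
  FD 9: (26.042,-11.314) -> (19.678,-4.95) [heading=135, draw]
  LT 90: heading 135 -> 225
  REPEAT 2 [
    -- iteration 1/2 --
    RT 180: heading 225 -> 45
    FD 14: (19.678,-4.95) -> (29.577,4.95) [heading=45, draw]
    FD 18: (29.577,4.95) -> (42.305,17.678) [heading=45, draw]
    -- iteration 2/2 --
    RT 180: heading 45 -> 225
    FD 14: (42.305,17.678) -> (32.406,7.778) [heading=225, draw]
    FD 18: (32.406,7.778) -> (19.678,-4.95) [heading=225, draw]
  ]
  -- iteration 4/4 --
  FD 9: (19.678,-4.95) -> (13.314,-11.314) [heading=225, draw]
  LT 90: heading 225 -> 315
  REPEAT 2 [
    -- iteration 1/2 --
    RT 180: heading 315 -> 135
    FD 14: (13.314,-11.314) -> (3.414,-1.414) [heading=135, draw]
    FD 18: (3.414,-1.414) -> (-9.314,11.314) [heading=135, draw]
    -- iteration 2/2 --
    RT 180: heading 135 -> 315
    FD 14: (-9.314,11.314) -> (0.586,1.414) [heading=315, draw]
    FD 18: (0.586,1.414) -> (13.314,-11.314) [heading=315, draw]
  ]
]
FD 11: (13.314,-11.314) -> (21.092,-19.092) [heading=315, draw]
FD 6: (21.092,-19.092) -> (25.335,-23.335) [heading=315, draw]
PD: pen down
Final: pos=(25.335,-23.335), heading=315, 24 segment(s) drawn
Segments drawn: 24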